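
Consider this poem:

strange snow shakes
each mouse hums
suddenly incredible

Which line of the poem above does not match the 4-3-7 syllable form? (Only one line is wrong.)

Line 1: strange (1), snow (1), shakes (1) → 3 (expected 4)
Line 2: each (1), mouse (1), hums (1) → 3 ✓
Line 3: suddenly (3), incredible (4) → 7 ✓

Line 1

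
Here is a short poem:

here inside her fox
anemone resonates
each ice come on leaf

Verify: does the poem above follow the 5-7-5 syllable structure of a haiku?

Line 1: here (1), inside (2), her (1), fox (1) → 5 ✓
Line 2: anemone (4), resonates (3) → 7 ✓
Line 3: each (1), ice (1), come (1), on (1), leaf (1) → 5 ✓

Yes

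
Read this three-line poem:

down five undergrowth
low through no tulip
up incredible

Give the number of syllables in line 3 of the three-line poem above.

5

Line 3: "up incredible": 1+4 = 5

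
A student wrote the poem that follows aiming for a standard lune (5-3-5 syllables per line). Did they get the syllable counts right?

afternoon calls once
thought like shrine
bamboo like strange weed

Yes

Line 1: afternoon(3) + calls(1) + once(1) = 5 ✓
Line 2: thought(1) + like(1) + shrine(1) = 3 ✓
Line 3: bamboo(2) + like(1) + strange(1) + weed(1) = 5 ✓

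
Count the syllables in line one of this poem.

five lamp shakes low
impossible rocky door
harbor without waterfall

Line one: "five lamp shakes low": 1+1+1+1 = 4

4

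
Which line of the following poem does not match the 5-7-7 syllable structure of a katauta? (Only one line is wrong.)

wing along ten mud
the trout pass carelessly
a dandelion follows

Line 1: wing(1) + along(2) + ten(1) + mud(1) = 5 ✓
Line 2: the(1) + trout(1) + pass(1) + carelessly(3) = 6 (expected 7)
Line 3: a(1) + dandelion(4) + follows(2) = 7 ✓

Line 2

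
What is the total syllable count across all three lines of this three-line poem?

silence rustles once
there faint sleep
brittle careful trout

Line 1: silence (2), rustles (2), once (1) → 5
Line 2: there (1), faint (1), sleep (1) → 3
Line 3: brittle (2), careful (2), trout (1) → 5
Total: 5 + 3 + 5 = 13

13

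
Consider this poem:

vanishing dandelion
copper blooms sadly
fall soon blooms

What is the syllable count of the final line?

The final line: fall (1), soon (1), blooms (1) → 3

3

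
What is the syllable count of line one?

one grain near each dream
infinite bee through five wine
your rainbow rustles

Line one: one (1), grain (1), near (1), each (1), dream (1) → 5

5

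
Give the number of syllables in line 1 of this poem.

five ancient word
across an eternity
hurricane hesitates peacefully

4

Line 1: five(1) + ancient(2) + word(1) = 4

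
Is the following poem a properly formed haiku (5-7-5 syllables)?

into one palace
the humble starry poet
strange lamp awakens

Yes

Line 1: into (2), one (1), palace (2) → 5 ✓
Line 2: the (1), humble (2), starry (2), poet (2) → 7 ✓
Line 3: strange (1), lamp (1), awakens (3) → 5 ✓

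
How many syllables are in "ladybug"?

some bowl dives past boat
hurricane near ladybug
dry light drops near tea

"ladybug" has 3 syllables.

3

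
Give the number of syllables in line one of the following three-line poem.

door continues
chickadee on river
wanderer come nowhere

Line one: door(1) + continues(3) = 4

4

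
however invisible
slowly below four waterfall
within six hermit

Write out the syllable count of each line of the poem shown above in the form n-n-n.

Line 1: however(3) + invisible(4) = 7
Line 2: slowly(2) + below(2) + four(1) + waterfall(3) = 8
Line 3: within(2) + six(1) + hermit(2) = 5

7-8-5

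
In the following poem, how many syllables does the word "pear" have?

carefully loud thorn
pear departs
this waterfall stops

1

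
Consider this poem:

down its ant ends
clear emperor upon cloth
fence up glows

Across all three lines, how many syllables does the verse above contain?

Line 1: down (1), its (1), ant (1), ends (1) → 4
Line 2: clear (1), emperor (3), upon (2), cloth (1) → 7
Line 3: fence (1), up (1), glows (1) → 3
Total: 4 + 7 + 3 = 14

14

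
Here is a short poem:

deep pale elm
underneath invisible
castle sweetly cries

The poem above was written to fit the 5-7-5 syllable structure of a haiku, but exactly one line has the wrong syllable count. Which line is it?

Line 1: "deep pale elm": 1+1+1 = 3 (expected 5)
Line 2: "underneath invisible": 3+4 = 7 ✓
Line 3: "castle sweetly cries": 2+2+1 = 5 ✓

The first line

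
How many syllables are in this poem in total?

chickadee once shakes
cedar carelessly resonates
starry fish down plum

18

Line 1: chickadee (3), once (1), shakes (1) → 5
Line 2: cedar (2), carelessly (3), resonates (3) → 8
Line 3: starry (2), fish (1), down (1), plum (1) → 5
Total: 5 + 8 + 5 = 18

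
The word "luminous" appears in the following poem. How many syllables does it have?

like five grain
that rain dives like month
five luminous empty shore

3

"luminous" has 3 syllables.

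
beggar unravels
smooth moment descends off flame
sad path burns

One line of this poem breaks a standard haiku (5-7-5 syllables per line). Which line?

Line 1: "beggar unravels": 2+3 = 5 ✓
Line 2: "smooth moment descends off flame": 1+2+2+1+1 = 7 ✓
Line 3: "sad path burns": 1+1+1 = 3 (expected 5)

The third line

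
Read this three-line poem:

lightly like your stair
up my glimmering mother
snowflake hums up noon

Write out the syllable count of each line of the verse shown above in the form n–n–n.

Line 1: lightly(2) + like(1) + your(1) + stair(1) = 5
Line 2: up(1) + my(1) + glimmering(3) + mother(2) = 7
Line 3: snowflake(2) + hums(1) + up(1) + noon(1) = 5

5–7–5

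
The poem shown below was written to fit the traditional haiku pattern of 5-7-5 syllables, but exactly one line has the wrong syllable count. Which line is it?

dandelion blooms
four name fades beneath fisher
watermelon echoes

Line 1: dandelion(4) + blooms(1) = 5 ✓
Line 2: four(1) + name(1) + fades(1) + beneath(2) + fisher(2) = 7 ✓
Line 3: watermelon(4) + echoes(2) = 6 (expected 5)

Line 3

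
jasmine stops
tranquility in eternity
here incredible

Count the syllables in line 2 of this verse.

9

Line 2: tranquility(4) + in(1) + eternity(4) = 9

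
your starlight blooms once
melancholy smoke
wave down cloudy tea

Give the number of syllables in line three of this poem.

5

Line three: wave (1), down (1), cloudy (2), tea (1) → 5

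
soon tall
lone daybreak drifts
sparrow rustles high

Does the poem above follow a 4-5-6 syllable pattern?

No

Line 1: "soon tall": 1+1 = 2 (expected 4)
Line 2: "lone daybreak drifts": 1+2+1 = 4 (expected 5)
Line 3: "sparrow rustles high": 2+2+1 = 5 (expected 6)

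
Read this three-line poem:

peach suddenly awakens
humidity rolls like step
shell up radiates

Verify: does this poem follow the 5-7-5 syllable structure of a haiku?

Line 1: peach(1) + suddenly(3) + awakens(3) = 7 (expected 5)
Line 2: humidity(4) + rolls(1) + like(1) + step(1) = 7 ✓
Line 3: shell(1) + up(1) + radiates(3) = 5 ✓

No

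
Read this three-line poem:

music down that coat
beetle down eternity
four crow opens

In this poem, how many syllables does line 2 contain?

7

Line 2: beetle(2) + down(1) + eternity(4) = 7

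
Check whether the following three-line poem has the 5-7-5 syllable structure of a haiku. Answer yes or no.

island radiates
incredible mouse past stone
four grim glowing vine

Yes

Line 1: "island radiates": 2+3 = 5 ✓
Line 2: "incredible mouse past stone": 4+1+1+1 = 7 ✓
Line 3: "four grim glowing vine": 1+1+2+1 = 5 ✓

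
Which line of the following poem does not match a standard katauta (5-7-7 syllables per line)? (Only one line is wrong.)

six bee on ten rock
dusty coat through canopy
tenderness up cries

Line 1: "six bee on ten rock": 1+1+1+1+1 = 5 ✓
Line 2: "dusty coat through canopy": 2+1+1+3 = 7 ✓
Line 3: "tenderness up cries": 3+1+1 = 5 (expected 7)

The third line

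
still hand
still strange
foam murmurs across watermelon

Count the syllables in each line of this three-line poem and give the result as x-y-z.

2-2-9

Line 1: still (1), hand (1) → 2
Line 2: still (1), strange (1) → 2
Line 3: foam (1), murmurs (2), across (2), watermelon (4) → 9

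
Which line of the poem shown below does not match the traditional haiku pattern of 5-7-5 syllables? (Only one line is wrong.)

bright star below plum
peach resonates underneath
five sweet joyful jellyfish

The third line

Line 1: bright(1) + star(1) + below(2) + plum(1) = 5 ✓
Line 2: peach(1) + resonates(3) + underneath(3) = 7 ✓
Line 3: five(1) + sweet(1) + joyful(2) + jellyfish(3) = 7 (expected 5)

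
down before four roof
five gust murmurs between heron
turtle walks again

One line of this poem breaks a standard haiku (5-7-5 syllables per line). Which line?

Line 1: "down before four roof": 1+2+1+1 = 5 ✓
Line 2: "five gust murmurs between heron": 1+1+2+2+2 = 8 (expected 7)
Line 3: "turtle walks again": 2+1+2 = 5 ✓

Line 2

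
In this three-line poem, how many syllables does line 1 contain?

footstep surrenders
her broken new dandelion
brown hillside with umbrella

5

Line 1: "footstep surrenders": 2+3 = 5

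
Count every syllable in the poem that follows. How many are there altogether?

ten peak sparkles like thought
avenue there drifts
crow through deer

14

Line 1: ten (1), peak (1), sparkles (2), like (1), thought (1) → 6
Line 2: avenue (3), there (1), drifts (1) → 5
Line 3: crow (1), through (1), deer (1) → 3
Total: 6 + 5 + 3 = 14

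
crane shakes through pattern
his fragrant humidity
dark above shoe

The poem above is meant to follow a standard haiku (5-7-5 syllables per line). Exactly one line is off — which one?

Line 1: "crane shakes through pattern": 1+1+1+2 = 5 ✓
Line 2: "his fragrant humidity": 1+2+4 = 7 ✓
Line 3: "dark above shoe": 1+2+1 = 4 (expected 5)

Line 3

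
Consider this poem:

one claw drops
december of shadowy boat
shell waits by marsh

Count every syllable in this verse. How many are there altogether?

15

Line 1: one(1) + claw(1) + drops(1) = 3
Line 2: december(3) + of(1) + shadowy(3) + boat(1) = 8
Line 3: shell(1) + waits(1) + by(1) + marsh(1) = 4
Total: 3 + 8 + 4 = 15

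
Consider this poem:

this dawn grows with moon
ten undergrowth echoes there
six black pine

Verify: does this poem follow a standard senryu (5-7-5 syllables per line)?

Line 1: this(1) + dawn(1) + grows(1) + with(1) + moon(1) = 5 ✓
Line 2: ten(1) + undergrowth(3) + echoes(2) + there(1) = 7 ✓
Line 3: six(1) + black(1) + pine(1) = 3 (expected 5)

No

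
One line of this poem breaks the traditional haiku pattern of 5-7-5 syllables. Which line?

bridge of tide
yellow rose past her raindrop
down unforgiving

Line 1

Line 1: bridge(1) + of(1) + tide(1) = 3 (expected 5)
Line 2: yellow(2) + rose(1) + past(1) + her(1) + raindrop(2) = 7 ✓
Line 3: down(1) + unforgiving(4) = 5 ✓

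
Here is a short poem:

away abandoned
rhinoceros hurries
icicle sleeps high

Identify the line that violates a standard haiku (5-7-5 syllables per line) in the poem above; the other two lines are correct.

Line 2

Line 1: "away abandoned": 2+3 = 5 ✓
Line 2: "rhinoceros hurries": 4+2 = 6 (expected 7)
Line 3: "icicle sleeps high": 3+1+1 = 5 ✓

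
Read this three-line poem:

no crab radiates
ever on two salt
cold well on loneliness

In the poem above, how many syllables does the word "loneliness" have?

3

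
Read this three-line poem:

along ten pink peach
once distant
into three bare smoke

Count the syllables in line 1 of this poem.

5

Line 1: along(2) + ten(1) + pink(1) + peach(1) = 5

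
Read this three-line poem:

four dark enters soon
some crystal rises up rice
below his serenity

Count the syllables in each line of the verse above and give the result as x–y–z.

5–7–7

Line 1: four(1) + dark(1) + enters(2) + soon(1) = 5
Line 2: some(1) + crystal(2) + rises(2) + up(1) + rice(1) = 7
Line 3: below(2) + his(1) + serenity(4) = 7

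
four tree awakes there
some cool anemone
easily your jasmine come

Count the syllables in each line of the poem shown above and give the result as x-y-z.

5-6-7

Line 1: "four tree awakes there": 1+1+2+1 = 5
Line 2: "some cool anemone": 1+1+4 = 6
Line 3: "easily your jasmine come": 3+1+2+1 = 7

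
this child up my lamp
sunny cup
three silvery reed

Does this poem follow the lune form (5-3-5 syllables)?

Yes

Line 1: "this child up my lamp": 1+1+1+1+1 = 5 ✓
Line 2: "sunny cup": 2+1 = 3 ✓
Line 3: "three silvery reed": 1+3+1 = 5 ✓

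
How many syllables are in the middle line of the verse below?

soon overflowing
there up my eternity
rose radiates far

The middle line: "there up my eternity": 1+1+1+4 = 7

7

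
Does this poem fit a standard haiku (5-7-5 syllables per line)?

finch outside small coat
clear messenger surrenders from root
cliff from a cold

No

Line 1: finch (1), outside (2), small (1), coat (1) → 5 ✓
Line 2: clear (1), messenger (3), surrenders (3), from (1), root (1) → 9 (expected 7)
Line 3: cliff (1), from (1), a (1), cold (1) → 4 (expected 5)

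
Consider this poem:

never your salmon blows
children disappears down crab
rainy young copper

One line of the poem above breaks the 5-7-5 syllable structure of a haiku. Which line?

Line 1: never (2), your (1), salmon (2), blows (1) → 6 (expected 5)
Line 2: children (2), disappears (3), down (1), crab (1) → 7 ✓
Line 3: rainy (2), young (1), copper (2) → 5 ✓

Line 1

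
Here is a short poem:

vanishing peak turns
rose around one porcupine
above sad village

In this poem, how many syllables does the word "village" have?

2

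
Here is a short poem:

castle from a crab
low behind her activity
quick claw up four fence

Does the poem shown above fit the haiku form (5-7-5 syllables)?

Line 1: castle(2) + from(1) + a(1) + crab(1) = 5 ✓
Line 2: low(1) + behind(2) + her(1) + activity(4) = 8 (expected 7)
Line 3: quick(1) + claw(1) + up(1) + four(1) + fence(1) = 5 ✓

No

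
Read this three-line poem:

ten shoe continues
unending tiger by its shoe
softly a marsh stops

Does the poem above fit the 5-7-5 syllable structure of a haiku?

Line 1: ten (1), shoe (1), continues (3) → 5 ✓
Line 2: unending (3), tiger (2), by (1), its (1), shoe (1) → 8 (expected 7)
Line 3: softly (2), a (1), marsh (1), stops (1) → 5 ✓

No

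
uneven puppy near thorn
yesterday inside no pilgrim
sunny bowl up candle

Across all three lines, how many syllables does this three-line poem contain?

Line 1: uneven(3) + puppy(2) + near(1) + thorn(1) = 7
Line 2: yesterday(3) + inside(2) + no(1) + pilgrim(2) = 8
Line 3: sunny(2) + bowl(1) + up(1) + candle(2) = 6
Total: 7 + 8 + 6 = 21

21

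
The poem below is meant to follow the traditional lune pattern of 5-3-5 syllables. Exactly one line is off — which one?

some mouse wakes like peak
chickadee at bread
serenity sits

The second line

Line 1: some (1), mouse (1), wakes (1), like (1), peak (1) → 5 ✓
Line 2: chickadee (3), at (1), bread (1) → 5 (expected 3)
Line 3: serenity (4), sits (1) → 5 ✓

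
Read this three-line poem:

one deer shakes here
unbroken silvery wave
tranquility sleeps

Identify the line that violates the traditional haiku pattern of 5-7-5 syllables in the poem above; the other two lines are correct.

The first line

Line 1: "one deer shakes here": 1+1+1+1 = 4 (expected 5)
Line 2: "unbroken silvery wave": 3+3+1 = 7 ✓
Line 3: "tranquility sleeps": 4+1 = 5 ✓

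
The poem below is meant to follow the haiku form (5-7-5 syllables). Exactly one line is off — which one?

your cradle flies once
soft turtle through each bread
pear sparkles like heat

Line 1: your (1), cradle (2), flies (1), once (1) → 5 ✓
Line 2: soft (1), turtle (2), through (1), each (1), bread (1) → 6 (expected 7)
Line 3: pear (1), sparkles (2), like (1), heat (1) → 5 ✓

Line 2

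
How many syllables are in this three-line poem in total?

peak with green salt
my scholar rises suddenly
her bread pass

Line 1: peak (1), with (1), green (1), salt (1) → 4
Line 2: my (1), scholar (2), rises (2), suddenly (3) → 8
Line 3: her (1), bread (1), pass (1) → 3
Total: 4 + 8 + 3 = 15

15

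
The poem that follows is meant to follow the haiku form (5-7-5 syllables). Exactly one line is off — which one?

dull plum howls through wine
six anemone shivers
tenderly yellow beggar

Line 1: "dull plum howls through wine": 1+1+1+1+1 = 5 ✓
Line 2: "six anemone shivers": 1+4+2 = 7 ✓
Line 3: "tenderly yellow beggar": 3+2+2 = 7 (expected 5)

The third line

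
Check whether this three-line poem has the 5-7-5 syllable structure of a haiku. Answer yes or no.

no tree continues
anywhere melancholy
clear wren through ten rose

Line 1: "no tree continues": 1+1+3 = 5 ✓
Line 2: "anywhere melancholy": 3+4 = 7 ✓
Line 3: "clear wren through ten rose": 1+1+1+1+1 = 5 ✓

Yes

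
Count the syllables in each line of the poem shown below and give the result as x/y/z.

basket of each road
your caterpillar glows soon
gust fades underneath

5/7/5

Line 1: basket(2) + of(1) + each(1) + road(1) = 5
Line 2: your(1) + caterpillar(4) + glows(1) + soon(1) = 7
Line 3: gust(1) + fades(1) + underneath(3) = 5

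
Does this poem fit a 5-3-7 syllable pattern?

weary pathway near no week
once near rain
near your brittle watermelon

Line 1: weary (2), pathway (2), near (1), no (1), week (1) → 7 (expected 5)
Line 2: once (1), near (1), rain (1) → 3 ✓
Line 3: near (1), your (1), brittle (2), watermelon (4) → 8 (expected 7)

No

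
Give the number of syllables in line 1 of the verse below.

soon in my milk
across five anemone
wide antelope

Line 1: soon (1), in (1), my (1), milk (1) → 4

4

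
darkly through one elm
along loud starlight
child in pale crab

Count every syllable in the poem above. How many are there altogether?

Line 1: darkly(2) + through(1) + one(1) + elm(1) = 5
Line 2: along(2) + loud(1) + starlight(2) = 5
Line 3: child(1) + in(1) + pale(1) + crab(1) = 4
Total: 5 + 5 + 4 = 14

14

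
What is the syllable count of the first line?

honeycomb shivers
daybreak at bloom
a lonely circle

The first line: "honeycomb shivers": 3+2 = 5

5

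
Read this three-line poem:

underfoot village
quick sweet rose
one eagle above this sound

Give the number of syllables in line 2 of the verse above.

Line 2: quick (1), sweet (1), rose (1) → 3

3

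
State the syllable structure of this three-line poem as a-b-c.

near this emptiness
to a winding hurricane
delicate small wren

5-7-5

Line 1: "near this emptiness": 1+1+3 = 5
Line 2: "to a winding hurricane": 1+1+2+3 = 7
Line 3: "delicate small wren": 3+1+1 = 5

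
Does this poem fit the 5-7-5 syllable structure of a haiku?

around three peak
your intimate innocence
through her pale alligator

No

Line 1: around (2), three (1), peak (1) → 4 (expected 5)
Line 2: your (1), intimate (3), innocence (3) → 7 ✓
Line 3: through (1), her (1), pale (1), alligator (4) → 7 (expected 5)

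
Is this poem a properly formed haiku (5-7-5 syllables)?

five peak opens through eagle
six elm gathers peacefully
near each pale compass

No

Line 1: five(1) + peak(1) + opens(2) + through(1) + eagle(2) = 7 (expected 5)
Line 2: six(1) + elm(1) + gathers(2) + peacefully(3) = 7 ✓
Line 3: near(1) + each(1) + pale(1) + compass(2) = 5 ✓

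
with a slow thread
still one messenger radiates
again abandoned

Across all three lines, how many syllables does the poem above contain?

17

Line 1: "with a slow thread": 1+1+1+1 = 4
Line 2: "still one messenger radiates": 1+1+3+3 = 8
Line 3: "again abandoned": 2+3 = 5
Total: 4 + 8 + 5 = 17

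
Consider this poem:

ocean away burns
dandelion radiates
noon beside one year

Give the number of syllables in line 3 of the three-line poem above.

5

Line 3: noon (1), beside (2), one (1), year (1) → 5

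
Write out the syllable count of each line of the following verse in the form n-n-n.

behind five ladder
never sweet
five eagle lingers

Line 1: behind (2), five (1), ladder (2) → 5
Line 2: never (2), sweet (1) → 3
Line 3: five (1), eagle (2), lingers (2) → 5

5-3-5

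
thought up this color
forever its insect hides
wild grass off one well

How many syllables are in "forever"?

3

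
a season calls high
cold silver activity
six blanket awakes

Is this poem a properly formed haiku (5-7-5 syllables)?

Yes

Line 1: "a season calls high": 1+2+1+1 = 5 ✓
Line 2: "cold silver activity": 1+2+4 = 7 ✓
Line 3: "six blanket awakes": 1+2+2 = 5 ✓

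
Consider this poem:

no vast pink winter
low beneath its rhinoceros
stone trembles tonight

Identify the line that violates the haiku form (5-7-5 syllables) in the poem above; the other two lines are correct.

Line 2

Line 1: no(1) + vast(1) + pink(1) + winter(2) = 5 ✓
Line 2: low(1) + beneath(2) + its(1) + rhinoceros(4) = 8 (expected 7)
Line 3: stone(1) + trembles(2) + tonight(2) = 5 ✓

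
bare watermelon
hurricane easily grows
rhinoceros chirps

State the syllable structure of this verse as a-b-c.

5-7-5

Line 1: bare (1), watermelon (4) → 5
Line 2: hurricane (3), easily (3), grows (1) → 7
Line 3: rhinoceros (4), chirps (1) → 5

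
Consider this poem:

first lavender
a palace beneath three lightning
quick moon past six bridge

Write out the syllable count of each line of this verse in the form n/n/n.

Line 1: first (1), lavender (3) → 4
Line 2: a (1), palace (2), beneath (2), three (1), lightning (2) → 8
Line 3: quick (1), moon (1), past (1), six (1), bridge (1) → 5

4/8/5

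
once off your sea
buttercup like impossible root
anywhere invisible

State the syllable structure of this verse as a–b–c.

4–9–7

Line 1: once(1) + off(1) + your(1) + sea(1) = 4
Line 2: buttercup(3) + like(1) + impossible(4) + root(1) = 9
Line 3: anywhere(3) + invisible(4) = 7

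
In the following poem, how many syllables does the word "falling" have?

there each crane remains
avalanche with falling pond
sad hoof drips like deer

2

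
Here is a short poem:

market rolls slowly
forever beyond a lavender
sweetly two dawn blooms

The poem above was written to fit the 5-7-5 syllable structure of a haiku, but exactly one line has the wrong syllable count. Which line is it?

Line 2

Line 1: "market rolls slowly": 2+1+2 = 5 ✓
Line 2: "forever beyond a lavender": 3+2+1+3 = 9 (expected 7)
Line 3: "sweetly two dawn blooms": 2+1+1+1 = 5 ✓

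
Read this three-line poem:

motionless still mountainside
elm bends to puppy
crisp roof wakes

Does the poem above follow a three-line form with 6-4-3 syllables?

No

Line 1: motionless (3), still (1), mountainside (3) → 7 (expected 6)
Line 2: elm (1), bends (1), to (1), puppy (2) → 5 (expected 4)
Line 3: crisp (1), roof (1), wakes (1) → 3 ✓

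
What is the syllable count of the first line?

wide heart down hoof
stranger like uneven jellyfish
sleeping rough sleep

The first line: "wide heart down hoof": 1+1+1+1 = 4

4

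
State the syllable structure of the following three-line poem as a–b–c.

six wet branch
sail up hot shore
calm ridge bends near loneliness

Line 1: "six wet branch": 1+1+1 = 3
Line 2: "sail up hot shore": 1+1+1+1 = 4
Line 3: "calm ridge bends near loneliness": 1+1+1+1+3 = 7

3–4–7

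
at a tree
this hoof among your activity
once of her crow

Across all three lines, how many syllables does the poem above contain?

16

Line 1: "at a tree": 1+1+1 = 3
Line 2: "this hoof among your activity": 1+1+2+1+4 = 9
Line 3: "once of her crow": 1+1+1+1 = 4
Total: 3 + 9 + 4 = 16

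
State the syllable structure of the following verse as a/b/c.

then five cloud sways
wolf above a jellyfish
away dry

4/7/3

Line 1: then(1) + five(1) + cloud(1) + sways(1) = 4
Line 2: wolf(1) + above(2) + a(1) + jellyfish(3) = 7
Line 3: away(2) + dry(1) = 3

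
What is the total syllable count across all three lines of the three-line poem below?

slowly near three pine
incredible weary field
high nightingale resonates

Line 1: slowly (2), near (1), three (1), pine (1) → 5
Line 2: incredible (4), weary (2), field (1) → 7
Line 3: high (1), nightingale (3), resonates (3) → 7
Total: 5 + 7 + 7 = 19

19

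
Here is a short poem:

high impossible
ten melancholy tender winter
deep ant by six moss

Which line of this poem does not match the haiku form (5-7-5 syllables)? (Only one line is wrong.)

Line 1: high (1), impossible (4) → 5 ✓
Line 2: ten (1), melancholy (4), tender (2), winter (2) → 9 (expected 7)
Line 3: deep (1), ant (1), by (1), six (1), moss (1) → 5 ✓

Line 2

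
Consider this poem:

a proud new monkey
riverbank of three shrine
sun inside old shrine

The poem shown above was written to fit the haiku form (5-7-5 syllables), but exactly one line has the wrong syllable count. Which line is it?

The second line

Line 1: "a proud new monkey": 1+1+1+2 = 5 ✓
Line 2: "riverbank of three shrine": 3+1+1+1 = 6 (expected 7)
Line 3: "sun inside old shrine": 1+2+1+1 = 5 ✓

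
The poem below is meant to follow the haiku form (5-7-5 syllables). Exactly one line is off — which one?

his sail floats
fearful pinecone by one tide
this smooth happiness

Line 1

Line 1: his (1), sail (1), floats (1) → 3 (expected 5)
Line 2: fearful (2), pinecone (2), by (1), one (1), tide (1) → 7 ✓
Line 3: this (1), smooth (1), happiness (3) → 5 ✓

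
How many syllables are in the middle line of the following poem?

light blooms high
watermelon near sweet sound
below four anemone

The middle line: watermelon(4) + near(1) + sweet(1) + sound(1) = 7

7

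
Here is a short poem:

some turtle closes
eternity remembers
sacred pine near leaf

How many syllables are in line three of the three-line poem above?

5

Line three: "sacred pine near leaf": 2+1+1+1 = 5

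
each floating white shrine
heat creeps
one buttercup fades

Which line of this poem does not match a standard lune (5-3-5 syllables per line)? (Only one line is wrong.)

Line 2

Line 1: each (1), floating (2), white (1), shrine (1) → 5 ✓
Line 2: heat (1), creeps (1) → 2 (expected 3)
Line 3: one (1), buttercup (3), fades (1) → 5 ✓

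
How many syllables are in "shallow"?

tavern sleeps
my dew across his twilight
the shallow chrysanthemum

2

"shallow" has 2 syllables.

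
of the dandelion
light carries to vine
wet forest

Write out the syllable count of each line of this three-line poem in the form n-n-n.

Line 1: of(1) + the(1) + dandelion(4) = 6
Line 2: light(1) + carries(2) + to(1) + vine(1) = 5
Line 3: wet(1) + forest(2) = 3

6-5-3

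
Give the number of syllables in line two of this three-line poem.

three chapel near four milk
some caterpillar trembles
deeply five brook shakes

Line two: "some caterpillar trembles": 1+4+2 = 7

7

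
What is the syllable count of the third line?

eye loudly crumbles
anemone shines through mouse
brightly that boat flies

5

The third line: brightly(2) + that(1) + boat(1) + flies(1) = 5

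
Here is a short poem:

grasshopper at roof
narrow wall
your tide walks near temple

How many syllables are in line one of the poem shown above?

5

Line one: "grasshopper at roof": 3+1+1 = 5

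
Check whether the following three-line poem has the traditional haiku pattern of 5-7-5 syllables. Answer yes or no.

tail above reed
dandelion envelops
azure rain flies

Line 1: tail(1) + above(2) + reed(1) = 4 (expected 5)
Line 2: dandelion(4) + envelops(3) = 7 ✓
Line 3: azure(2) + rain(1) + flies(1) = 4 (expected 5)

No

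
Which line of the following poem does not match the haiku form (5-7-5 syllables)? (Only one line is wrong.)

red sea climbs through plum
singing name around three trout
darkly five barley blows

Line 3

Line 1: red(1) + sea(1) + climbs(1) + through(1) + plum(1) = 5 ✓
Line 2: singing(2) + name(1) + around(2) + three(1) + trout(1) = 7 ✓
Line 3: darkly(2) + five(1) + barley(2) + blows(1) = 6 (expected 5)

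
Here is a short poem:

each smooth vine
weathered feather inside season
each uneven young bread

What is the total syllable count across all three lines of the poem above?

Line 1: each(1) + smooth(1) + vine(1) = 3
Line 2: weathered(2) + feather(2) + inside(2) + season(2) = 8
Line 3: each(1) + uneven(3) + young(1) + bread(1) = 6
Total: 3 + 8 + 6 = 17

17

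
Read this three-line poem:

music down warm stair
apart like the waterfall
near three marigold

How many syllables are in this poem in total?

17

Line 1: music(2) + down(1) + warm(1) + stair(1) = 5
Line 2: apart(2) + like(1) + the(1) + waterfall(3) = 7
Line 3: near(1) + three(1) + marigold(3) = 5
Total: 5 + 7 + 5 = 17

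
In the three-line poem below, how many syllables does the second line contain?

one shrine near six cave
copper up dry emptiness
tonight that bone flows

7

The second line: copper (2), up (1), dry (1), emptiness (3) → 7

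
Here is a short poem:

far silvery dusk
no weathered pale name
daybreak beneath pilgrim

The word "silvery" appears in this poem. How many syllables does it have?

"silvery" has 3 syllables.

3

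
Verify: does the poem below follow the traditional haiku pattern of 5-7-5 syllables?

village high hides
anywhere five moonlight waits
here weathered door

No

Line 1: "village high hides": 2+1+1 = 4 (expected 5)
Line 2: "anywhere five moonlight waits": 3+1+2+1 = 7 ✓
Line 3: "here weathered door": 1+2+1 = 4 (expected 5)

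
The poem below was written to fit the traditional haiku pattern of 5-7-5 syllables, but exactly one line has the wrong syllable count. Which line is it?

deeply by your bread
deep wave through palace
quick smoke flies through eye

The second line

Line 1: deeply(2) + by(1) + your(1) + bread(1) = 5 ✓
Line 2: deep(1) + wave(1) + through(1) + palace(2) = 5 (expected 7)
Line 3: quick(1) + smoke(1) + flies(1) + through(1) + eye(1) = 5 ✓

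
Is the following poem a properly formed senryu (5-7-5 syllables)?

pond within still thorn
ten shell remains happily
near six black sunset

Yes

Line 1: pond (1), within (2), still (1), thorn (1) → 5 ✓
Line 2: ten (1), shell (1), remains (2), happily (3) → 7 ✓
Line 3: near (1), six (1), black (1), sunset (2) → 5 ✓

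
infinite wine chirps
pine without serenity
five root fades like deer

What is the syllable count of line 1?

Line 1: infinite(3) + wine(1) + chirps(1) = 5

5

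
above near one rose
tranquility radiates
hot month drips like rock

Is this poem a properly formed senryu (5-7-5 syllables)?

Yes

Line 1: above(2) + near(1) + one(1) + rose(1) = 5 ✓
Line 2: tranquility(4) + radiates(3) = 7 ✓
Line 3: hot(1) + month(1) + drips(1) + like(1) + rock(1) = 5 ✓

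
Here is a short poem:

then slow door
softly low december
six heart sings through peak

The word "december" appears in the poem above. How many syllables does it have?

3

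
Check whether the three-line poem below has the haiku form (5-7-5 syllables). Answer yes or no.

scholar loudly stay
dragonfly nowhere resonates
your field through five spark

Line 1: scholar(2) + loudly(2) + stay(1) = 5 ✓
Line 2: dragonfly(3) + nowhere(2) + resonates(3) = 8 (expected 7)
Line 3: your(1) + field(1) + through(1) + five(1) + spark(1) = 5 ✓

No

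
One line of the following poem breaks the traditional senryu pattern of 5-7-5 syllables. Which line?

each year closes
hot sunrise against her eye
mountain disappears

Line 1: each (1), year (1), closes (2) → 4 (expected 5)
Line 2: hot (1), sunrise (2), against (2), her (1), eye (1) → 7 ✓
Line 3: mountain (2), disappears (3) → 5 ✓

The first line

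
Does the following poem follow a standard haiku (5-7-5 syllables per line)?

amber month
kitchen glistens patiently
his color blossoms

Line 1: "amber month": 2+1 = 3 (expected 5)
Line 2: "kitchen glistens patiently": 2+2+3 = 7 ✓
Line 3: "his color blossoms": 1+2+2 = 5 ✓

No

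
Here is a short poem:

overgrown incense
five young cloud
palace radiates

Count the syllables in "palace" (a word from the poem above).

"palace" has 2 syllables.

2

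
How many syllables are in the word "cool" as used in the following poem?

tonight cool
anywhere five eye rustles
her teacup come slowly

"cool" has 1 syllable.

1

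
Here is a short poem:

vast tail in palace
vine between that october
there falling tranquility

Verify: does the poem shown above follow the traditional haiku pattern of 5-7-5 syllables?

No

Line 1: vast (1), tail (1), in (1), palace (2) → 5 ✓
Line 2: vine (1), between (2), that (1), october (3) → 7 ✓
Line 3: there (1), falling (2), tranquility (4) → 7 (expected 5)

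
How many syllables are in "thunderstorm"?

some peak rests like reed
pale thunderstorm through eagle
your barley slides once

3

"thunderstorm" has 3 syllables.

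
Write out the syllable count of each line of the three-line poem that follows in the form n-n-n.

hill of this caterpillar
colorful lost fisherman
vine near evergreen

Line 1: hill(1) + of(1) + this(1) + caterpillar(4) = 7
Line 2: colorful(3) + lost(1) + fisherman(3) = 7
Line 3: vine(1) + near(1) + evergreen(3) = 5

7-7-5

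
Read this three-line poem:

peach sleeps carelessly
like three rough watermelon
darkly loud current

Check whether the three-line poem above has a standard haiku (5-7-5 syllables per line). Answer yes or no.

Yes

Line 1: peach (1), sleeps (1), carelessly (3) → 5 ✓
Line 2: like (1), three (1), rough (1), watermelon (4) → 7 ✓
Line 3: darkly (2), loud (1), current (2) → 5 ✓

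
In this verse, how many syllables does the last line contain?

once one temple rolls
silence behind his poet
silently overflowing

The last line: silently (3), overflowing (4) → 7

7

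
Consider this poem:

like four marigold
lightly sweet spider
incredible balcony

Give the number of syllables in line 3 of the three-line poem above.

Line 3: "incredible balcony": 4+3 = 7

7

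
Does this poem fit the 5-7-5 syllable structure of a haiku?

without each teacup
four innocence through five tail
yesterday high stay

Yes

Line 1: without(2) + each(1) + teacup(2) = 5 ✓
Line 2: four(1) + innocence(3) + through(1) + five(1) + tail(1) = 7 ✓
Line 3: yesterday(3) + high(1) + stay(1) = 5 ✓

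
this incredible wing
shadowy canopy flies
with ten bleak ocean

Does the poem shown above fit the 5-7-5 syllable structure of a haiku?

Line 1: "this incredible wing": 1+4+1 = 6 (expected 5)
Line 2: "shadowy canopy flies": 3+3+1 = 7 ✓
Line 3: "with ten bleak ocean": 1+1+1+2 = 5 ✓

No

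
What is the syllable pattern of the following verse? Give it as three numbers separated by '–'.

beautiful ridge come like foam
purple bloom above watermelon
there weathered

7–9–3

Line 1: beautiful (3), ridge (1), come (1), like (1), foam (1) → 7
Line 2: purple (2), bloom (1), above (2), watermelon (4) → 9
Line 3: there (1), weathered (2) → 3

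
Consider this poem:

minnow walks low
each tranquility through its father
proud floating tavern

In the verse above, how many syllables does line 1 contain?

4

Line 1: minnow (2), walks (1), low (1) → 4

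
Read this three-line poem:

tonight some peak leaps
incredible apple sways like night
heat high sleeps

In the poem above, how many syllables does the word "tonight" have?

2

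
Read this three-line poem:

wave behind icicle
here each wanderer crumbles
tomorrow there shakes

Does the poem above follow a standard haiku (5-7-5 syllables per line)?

Line 1: wave(1) + behind(2) + icicle(3) = 6 (expected 5)
Line 2: here(1) + each(1) + wanderer(3) + crumbles(2) = 7 ✓
Line 3: tomorrow(3) + there(1) + shakes(1) = 5 ✓

No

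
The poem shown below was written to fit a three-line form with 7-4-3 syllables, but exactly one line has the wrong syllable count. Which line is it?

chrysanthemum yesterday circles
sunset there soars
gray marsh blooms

The first line

Line 1: chrysanthemum(4) + yesterday(3) + circles(2) = 9 (expected 7)
Line 2: sunset(2) + there(1) + soars(1) = 4 ✓
Line 3: gray(1) + marsh(1) + blooms(1) = 3 ✓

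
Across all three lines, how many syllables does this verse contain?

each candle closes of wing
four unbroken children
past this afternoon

18

Line 1: "each candle closes of wing": 1+2+2+1+1 = 7
Line 2: "four unbroken children": 1+3+2 = 6
Line 3: "past this afternoon": 1+1+3 = 5
Total: 7 + 6 + 5 = 18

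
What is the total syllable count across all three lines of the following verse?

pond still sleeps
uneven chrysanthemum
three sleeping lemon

15

Line 1: "pond still sleeps": 1+1+1 = 3
Line 2: "uneven chrysanthemum": 3+4 = 7
Line 3: "three sleeping lemon": 1+2+2 = 5
Total: 3 + 7 + 5 = 15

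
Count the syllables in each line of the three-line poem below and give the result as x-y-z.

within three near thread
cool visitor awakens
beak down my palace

5-7-5

Line 1: "within three near thread": 2+1+1+1 = 5
Line 2: "cool visitor awakens": 1+3+3 = 7
Line 3: "beak down my palace": 1+1+1+2 = 5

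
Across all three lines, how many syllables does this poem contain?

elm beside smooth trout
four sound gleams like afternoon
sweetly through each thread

17

Line 1: elm(1) + beside(2) + smooth(1) + trout(1) = 5
Line 2: four(1) + sound(1) + gleams(1) + like(1) + afternoon(3) = 7
Line 3: sweetly(2) + through(1) + each(1) + thread(1) = 5
Total: 5 + 7 + 5 = 17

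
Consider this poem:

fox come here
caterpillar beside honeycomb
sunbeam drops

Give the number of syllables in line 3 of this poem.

3

Line 3: sunbeam(2) + drops(1) = 3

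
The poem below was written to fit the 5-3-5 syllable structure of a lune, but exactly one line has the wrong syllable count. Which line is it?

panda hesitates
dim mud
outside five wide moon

Line 1: panda(2) + hesitates(3) = 5 ✓
Line 2: dim(1) + mud(1) = 2 (expected 3)
Line 3: outside(2) + five(1) + wide(1) + moon(1) = 5 ✓

The second line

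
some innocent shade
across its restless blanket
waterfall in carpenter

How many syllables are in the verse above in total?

19

Line 1: some (1), innocent (3), shade (1) → 5
Line 2: across (2), its (1), restless (2), blanket (2) → 7
Line 3: waterfall (3), in (1), carpenter (3) → 7
Total: 5 + 7 + 7 = 19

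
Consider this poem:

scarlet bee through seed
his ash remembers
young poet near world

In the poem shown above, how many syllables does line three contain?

5

Line three: young (1), poet (2), near (1), world (1) → 5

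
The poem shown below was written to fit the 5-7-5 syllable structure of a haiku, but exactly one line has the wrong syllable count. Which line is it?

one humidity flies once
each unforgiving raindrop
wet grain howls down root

Line 1

Line 1: one(1) + humidity(4) + flies(1) + once(1) = 7 (expected 5)
Line 2: each(1) + unforgiving(4) + raindrop(2) = 7 ✓
Line 3: wet(1) + grain(1) + howls(1) + down(1) + root(1) = 5 ✓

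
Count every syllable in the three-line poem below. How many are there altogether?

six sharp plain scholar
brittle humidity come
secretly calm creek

17

Line 1: six(1) + sharp(1) + plain(1) + scholar(2) = 5
Line 2: brittle(2) + humidity(4) + come(1) = 7
Line 3: secretly(3) + calm(1) + creek(1) = 5
Total: 5 + 7 + 5 = 17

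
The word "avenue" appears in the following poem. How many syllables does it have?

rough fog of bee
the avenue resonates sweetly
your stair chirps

"avenue" has 3 syllables.

3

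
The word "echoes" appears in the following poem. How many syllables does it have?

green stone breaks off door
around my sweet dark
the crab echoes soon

2

"echoes" has 2 syllables.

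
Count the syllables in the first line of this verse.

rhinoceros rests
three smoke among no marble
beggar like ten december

5

The first line: "rhinoceros rests": 4+1 = 5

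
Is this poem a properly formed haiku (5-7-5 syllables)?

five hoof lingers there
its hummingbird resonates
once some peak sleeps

Line 1: five (1), hoof (1), lingers (2), there (1) → 5 ✓
Line 2: its (1), hummingbird (3), resonates (3) → 7 ✓
Line 3: once (1), some (1), peak (1), sleeps (1) → 4 (expected 5)

No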